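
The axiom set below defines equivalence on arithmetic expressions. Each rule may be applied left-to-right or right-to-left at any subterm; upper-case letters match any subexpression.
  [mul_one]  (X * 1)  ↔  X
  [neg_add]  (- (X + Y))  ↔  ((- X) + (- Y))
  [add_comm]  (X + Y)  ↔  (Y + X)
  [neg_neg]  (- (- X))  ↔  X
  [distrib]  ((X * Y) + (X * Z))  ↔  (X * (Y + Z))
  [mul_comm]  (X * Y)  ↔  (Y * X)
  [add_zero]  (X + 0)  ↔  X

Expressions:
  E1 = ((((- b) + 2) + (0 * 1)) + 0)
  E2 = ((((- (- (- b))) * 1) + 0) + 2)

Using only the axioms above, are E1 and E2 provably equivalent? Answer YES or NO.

(1) ((((- b) + 2) + (0 * 1)) + 0)  =[add_zero →]=  (((- b) + 2) + (0 * 1))
(2) (0 * 1)  =[mul_one →]=  0    ⊢ (((- b) + 2) + 0)
(3) (((- b) + 2) + 0)  =[add_zero →]=  ((- b) + 2)
(4) (- b)  =[neg_neg ←]=  (- (- (- b)))    ⊢ ((- (- (- b))) + 2)
(5) (- (- (- b)))  =[add_zero ←]=  ((- (- (- b))) + 0)    ⊢ (((- (- (- b))) + 0) + 2)
(6) (- (- (- b)))  =[mul_one ←]=  ((- (- (- b))) * 1)    ⊢ E2

YES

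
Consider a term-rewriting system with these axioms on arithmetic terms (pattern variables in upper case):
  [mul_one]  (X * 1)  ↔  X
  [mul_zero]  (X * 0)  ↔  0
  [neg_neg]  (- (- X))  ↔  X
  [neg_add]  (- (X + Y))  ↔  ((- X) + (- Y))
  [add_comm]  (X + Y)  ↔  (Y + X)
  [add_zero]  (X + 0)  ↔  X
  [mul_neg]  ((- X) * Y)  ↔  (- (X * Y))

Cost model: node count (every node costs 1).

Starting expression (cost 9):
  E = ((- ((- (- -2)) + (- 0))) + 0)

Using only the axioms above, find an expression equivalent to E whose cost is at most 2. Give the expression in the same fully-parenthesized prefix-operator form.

1. [add_zero →] ((- ((- (- -2)) + (- 0))) + 0)  →  (- ((- (- -2)) + (- 0)))
2. [neg_neg →] (- (- -2))  →  -2;  E = (- (-2 + (- 0)))
3. [neg_add →] (- (-2 + (- 0)))  →  ((- -2) + (- (- 0)))
4. [neg_neg →] (- (- 0))  →  0;  E = ((- -2) + 0)
5. [add_zero →] ((- -2) + 0)  →  (- -2);  cost 2 ≤ 2, done

(- -2)   [cost 2]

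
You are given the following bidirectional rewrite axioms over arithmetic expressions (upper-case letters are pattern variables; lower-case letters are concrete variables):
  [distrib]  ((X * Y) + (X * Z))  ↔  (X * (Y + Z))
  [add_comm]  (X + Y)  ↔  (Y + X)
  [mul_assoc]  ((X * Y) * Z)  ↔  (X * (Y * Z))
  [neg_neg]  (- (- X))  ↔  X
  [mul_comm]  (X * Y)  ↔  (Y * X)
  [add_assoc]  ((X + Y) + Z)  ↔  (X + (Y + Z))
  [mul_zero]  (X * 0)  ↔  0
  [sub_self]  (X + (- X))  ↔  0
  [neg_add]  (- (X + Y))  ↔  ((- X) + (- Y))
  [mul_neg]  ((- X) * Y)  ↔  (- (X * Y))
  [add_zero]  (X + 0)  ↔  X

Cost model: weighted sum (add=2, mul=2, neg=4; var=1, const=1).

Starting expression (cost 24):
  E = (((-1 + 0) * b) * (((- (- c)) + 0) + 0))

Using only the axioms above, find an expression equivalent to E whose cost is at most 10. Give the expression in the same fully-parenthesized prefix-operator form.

((c + 0) * (-1 * b))   [cost 10]

(1) ((- (- c)) + 0)  =[add_zero →]=  (- (- c))    ⊢ (((-1 + 0) * b) * ((- (- c)) + 0))
(2) (((-1 + 0) * b) * ((- (- c)) + 0))  =[mul_comm →]=  (((- (- c)) + 0) * ((-1 + 0) * b))
(3) (-1 + 0)  =[add_zero →]=  -1    ⊢ (((- (- c)) + 0) * (-1 * b))
(4) (- (- c))  =[neg_neg →]=  c    ⊢ cost 10, within 10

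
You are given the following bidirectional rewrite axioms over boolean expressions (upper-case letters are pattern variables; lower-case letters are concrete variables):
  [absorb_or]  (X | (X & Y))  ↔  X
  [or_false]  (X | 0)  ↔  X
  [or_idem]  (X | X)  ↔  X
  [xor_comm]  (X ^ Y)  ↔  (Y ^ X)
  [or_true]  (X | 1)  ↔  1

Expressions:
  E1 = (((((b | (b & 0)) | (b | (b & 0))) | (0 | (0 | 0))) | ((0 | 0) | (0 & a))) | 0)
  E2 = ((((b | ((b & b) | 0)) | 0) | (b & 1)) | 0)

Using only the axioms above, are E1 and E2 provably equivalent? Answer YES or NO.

(1) ((b | (b & 0)) | (b | (b & 0)))  =[or_idem →]=  (b | (b & 0))    ⊢ ((((b | (b & 0)) | (0 | (0 | 0))) | ((0 | 0) | (0 & a))) | 0)
(2) (0 | 0)  =[or_false →]=  0    ⊢ ((((b | (b & 0)) | (0 | 0)) | ((0 | 0) | (0 & a))) | 0)
(3) (0 | 0)  =[or_false →]=  0    ⊢ ((((b | (b & 0)) | (0 | 0)) | (0 | (0 & a))) | 0)
(4) ((((b | (b & 0)) | (0 | 0)) | (0 | (0 & a))) | 0)  =[or_false →]=  (((b | (b & 0)) | (0 | 0)) | (0 | (0 & a)))
(5) (0 | 0)  =[or_false →]=  0    ⊢ (((b | (b & 0)) | 0) | (0 | (0 & a)))
(6) (0 | (0 & a))  =[absorb_or →]=  0    ⊢ (((b | (b & 0)) | 0) | 0)
(7) (((b | (b & 0)) | 0) | 0)  =[or_false →]=  ((b | (b & 0)) | 0)
(8) (b | (b & 0))  =[absorb_or →]=  b    ⊢ (b | 0)
(9) b  =[absorb_or ←]=  (b | (b & 1))    ⊢ ((b | (b & 1)) | 0)
(10) b  =[or_false ←]=  (b | 0)    ⊢ (((b | 0) | (b & 1)) | 0)
(11) b  =[absorb_or ←]=  (b | (b & b))    ⊢ ((((b | (b & b)) | 0) | (b & 1)) | 0)
(12) (b & b)  =[or_false ←]=  ((b & b) | 0)    ⊢ E2

YES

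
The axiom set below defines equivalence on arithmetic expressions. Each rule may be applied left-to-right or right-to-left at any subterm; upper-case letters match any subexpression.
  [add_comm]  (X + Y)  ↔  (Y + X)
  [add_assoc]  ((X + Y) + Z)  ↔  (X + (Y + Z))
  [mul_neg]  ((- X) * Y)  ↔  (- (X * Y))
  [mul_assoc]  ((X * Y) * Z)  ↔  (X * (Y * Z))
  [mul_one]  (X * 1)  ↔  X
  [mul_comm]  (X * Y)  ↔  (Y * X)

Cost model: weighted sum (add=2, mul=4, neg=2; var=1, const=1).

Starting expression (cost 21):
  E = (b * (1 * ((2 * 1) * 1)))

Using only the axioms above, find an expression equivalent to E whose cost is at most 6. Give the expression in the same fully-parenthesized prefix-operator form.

(2 * b)   [cost 6]

(1) ((2 * 1) * 1)  =[mul_one →]=  (2 * 1)    ⊢ (b * (1 * (2 * 1)))
(2) (2 * 1)  =[mul_one →]=  2    ⊢ (b * (1 * 2))
(3) (1 * 2)  =[mul_comm →]=  (2 * 1)    ⊢ (b * (2 * 1))
(4) (b * (2 * 1))  =[mul_comm →]=  ((2 * 1) * b)
(5) (2 * 1)  =[mul_one →]=  2    ⊢ cost 6, within 6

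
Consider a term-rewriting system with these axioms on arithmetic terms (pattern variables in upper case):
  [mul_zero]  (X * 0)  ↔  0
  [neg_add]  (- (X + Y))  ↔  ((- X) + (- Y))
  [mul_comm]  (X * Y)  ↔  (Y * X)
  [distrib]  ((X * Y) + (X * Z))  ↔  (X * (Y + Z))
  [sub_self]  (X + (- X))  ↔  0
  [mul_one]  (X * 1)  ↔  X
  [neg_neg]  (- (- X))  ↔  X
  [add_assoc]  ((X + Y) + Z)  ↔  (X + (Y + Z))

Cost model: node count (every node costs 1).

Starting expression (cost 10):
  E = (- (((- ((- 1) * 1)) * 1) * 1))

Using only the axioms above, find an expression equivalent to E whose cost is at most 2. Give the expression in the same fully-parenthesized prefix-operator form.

(- 1)   [cost 2]

1. [mul_one →] ((- 1) * 1)  →  (- 1);  E = (- (((- (- 1)) * 1) * 1))
2. [mul_one →] (((- (- 1)) * 1) * 1)  →  ((- (- 1)) * 1);  E = (- ((- (- 1)) * 1))
3. [mul_one →] ((- (- 1)) * 1)  →  (- (- 1));  E = (- (- (- 1)))
4. [neg_neg →] (- (- 1))  →  1;  cost 2 ≤ 2, done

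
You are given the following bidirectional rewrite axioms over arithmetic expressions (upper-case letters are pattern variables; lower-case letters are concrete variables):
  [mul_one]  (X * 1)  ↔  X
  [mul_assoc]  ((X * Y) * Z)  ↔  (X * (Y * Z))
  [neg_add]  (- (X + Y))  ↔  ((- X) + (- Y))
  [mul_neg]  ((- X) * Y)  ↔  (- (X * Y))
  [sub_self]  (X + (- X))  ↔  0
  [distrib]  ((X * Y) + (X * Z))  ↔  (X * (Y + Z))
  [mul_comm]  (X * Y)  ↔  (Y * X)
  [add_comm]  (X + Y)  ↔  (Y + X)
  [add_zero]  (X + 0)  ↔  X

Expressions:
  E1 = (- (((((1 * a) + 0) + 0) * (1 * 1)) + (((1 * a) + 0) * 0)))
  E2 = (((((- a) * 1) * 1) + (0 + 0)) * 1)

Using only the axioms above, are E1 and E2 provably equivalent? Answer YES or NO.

YES

(1) ((1 * a) + 0)  =[add_zero →]=  (1 * a)    ⊢ (- ((((1 * a) + 0) * (1 * 1)) + (((1 * a) + 0) * 0)))
(2) ((((1 * a) + 0) * (1 * 1)) + (((1 * a) + 0) * 0))  =[distrib →]=  (((1 * a) + 0) * ((1 * 1) + 0))    ⊢ (- (((1 * a) + 0) * ((1 * 1) + 0)))
(3) ((1 * 1) + 0)  =[add_zero →]=  (1 * 1)    ⊢ (- (((1 * a) + 0) * (1 * 1)))
(4) (1 * 1)  =[mul_one →]=  1    ⊢ (- (((1 * a) + 0) * 1))
(5) (1 * a)  =[mul_comm →]=  (a * 1)    ⊢ (- (((a * 1) + 0) * 1))
(6) (a * 1)  =[mul_one →]=  a    ⊢ (- ((a + 0) * 1))
(7) (a + 0)  =[add_zero →]=  a    ⊢ (- (a * 1))
(8) (a * 1)  =[mul_one →]=  a    ⊢ (- a)
(9) (- a)  =[add_zero ←]=  ((- a) + 0)
(10) (- a)  =[mul_one ←]=  ((- a) * 1)    ⊢ (((- a) * 1) + 0)
(11) ((- a) * 1)  =[mul_one ←]=  (((- a) * 1) * 1)    ⊢ ((((- a) * 1) * 1) + 0)
(12) 0  =[add_zero ←]=  (0 + 0)    ⊢ ((((- a) * 1) * 1) + (0 + 0))
(13) ((((- a) * 1) * 1) + (0 + 0))  =[mul_one ←]=  (((((- a) * 1) * 1) + (0 + 0)) * 1)    ⊢ E2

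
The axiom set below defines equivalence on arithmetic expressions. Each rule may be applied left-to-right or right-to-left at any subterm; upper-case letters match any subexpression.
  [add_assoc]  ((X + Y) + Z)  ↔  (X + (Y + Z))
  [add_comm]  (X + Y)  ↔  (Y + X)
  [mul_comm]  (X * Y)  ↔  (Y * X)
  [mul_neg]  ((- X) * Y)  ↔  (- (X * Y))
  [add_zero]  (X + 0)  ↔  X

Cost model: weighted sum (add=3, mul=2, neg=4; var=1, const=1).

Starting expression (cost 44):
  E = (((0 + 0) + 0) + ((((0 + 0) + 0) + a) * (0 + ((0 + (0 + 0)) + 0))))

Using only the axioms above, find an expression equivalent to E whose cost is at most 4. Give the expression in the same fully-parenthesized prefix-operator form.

step 1: add_zero (→) rewrites (0 + 0) into 0, now (((0 + 0) + 0) + ((((0 + 0) + 0) + a) * (0 + ((0 + 0) + 0))))
step 2: add_zero (→) rewrites (0 + 0) into 0, now ((0 + 0) + ((((0 + 0) + 0) + a) * (0 + ((0 + 0) + 0))))
step 3: add_zero (→) rewrites (0 + 0) into 0, now (0 + ((((0 + 0) + 0) + a) * (0 + ((0 + 0) + 0))))
step 4: add_assoc (→) rewrites ((0 + 0) + 0) into (0 + (0 + 0)), now (0 + (((0 + (0 + 0)) + a) * (0 + ((0 + 0) + 0))))
step 5: add_zero (→) rewrites (0 + 0) into 0, now (0 + (((0 + 0) + a) * (0 + ((0 + 0) + 0))))
step 6: add_comm (→) rewrites ((0 + 0) + a) into (a + (0 + 0)), now (0 + ((a + (0 + 0)) * (0 + ((0 + 0) + 0))))
step 7: add_zero (→) rewrites (0 + 0) into 0, now (0 + ((a + (0 + 0)) * (0 + (0 + 0))))
step 8: add_comm (→) rewrites (0 + ((a + (0 + 0)) * (0 + (0 + 0)))) into (((a + (0 + 0)) * (0 + (0 + 0))) + 0)
step 9: add_zero (→) rewrites (0 + 0) into 0, now (((a + 0) * (0 + (0 + 0))) + 0)
step 10: add_zero (→) rewrites (((a + 0) * (0 + (0 + 0))) + 0) into ((a + 0) * (0 + (0 + 0)))
step 11: add_zero (→) rewrites (0 + 0) into 0, now ((a + 0) * (0 + 0))
step 12: add_zero (→) rewrites (0 + 0) into 0, now ((a + 0) * 0)
step 13: add_zero (→) rewrites (a + 0) into a, reaching cost 4 (bound 4)

(a * 0)   [cost 4]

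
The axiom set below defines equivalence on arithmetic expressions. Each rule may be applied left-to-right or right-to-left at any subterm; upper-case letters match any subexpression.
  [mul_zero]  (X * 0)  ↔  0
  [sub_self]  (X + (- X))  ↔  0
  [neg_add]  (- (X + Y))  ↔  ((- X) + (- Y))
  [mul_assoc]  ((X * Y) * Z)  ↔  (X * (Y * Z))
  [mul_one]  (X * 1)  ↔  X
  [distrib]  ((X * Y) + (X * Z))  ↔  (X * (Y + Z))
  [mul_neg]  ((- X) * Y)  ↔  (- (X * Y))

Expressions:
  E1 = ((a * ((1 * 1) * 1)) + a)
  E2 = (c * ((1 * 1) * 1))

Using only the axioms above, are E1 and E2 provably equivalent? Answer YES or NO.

NO

Every axiom is a valid identity, so a rewrite proof would force E1 and E2 to agree under every assignment.
At a=0, c=1: E1 = 0 but E2 = 1; they differ, so no derivation exists.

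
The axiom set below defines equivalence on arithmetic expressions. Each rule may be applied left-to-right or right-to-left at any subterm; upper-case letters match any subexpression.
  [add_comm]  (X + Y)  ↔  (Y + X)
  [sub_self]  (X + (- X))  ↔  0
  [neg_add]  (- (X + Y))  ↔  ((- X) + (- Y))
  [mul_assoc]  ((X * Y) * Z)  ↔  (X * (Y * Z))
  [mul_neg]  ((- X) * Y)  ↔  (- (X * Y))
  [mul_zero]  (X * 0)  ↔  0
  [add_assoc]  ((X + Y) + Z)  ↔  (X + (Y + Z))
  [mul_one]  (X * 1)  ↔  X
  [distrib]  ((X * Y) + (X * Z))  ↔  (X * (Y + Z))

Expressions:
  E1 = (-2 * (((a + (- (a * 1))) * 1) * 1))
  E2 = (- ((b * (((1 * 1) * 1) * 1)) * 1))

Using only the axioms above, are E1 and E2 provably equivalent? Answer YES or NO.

NO

All listed rules preserve value, hence provable equivalence implies equal values everywhere; look for a separating assignment.
a=0, b=1 gives E1 ↦ 0, E2 ↦ -1; values differ ⇒ not provably equivalent.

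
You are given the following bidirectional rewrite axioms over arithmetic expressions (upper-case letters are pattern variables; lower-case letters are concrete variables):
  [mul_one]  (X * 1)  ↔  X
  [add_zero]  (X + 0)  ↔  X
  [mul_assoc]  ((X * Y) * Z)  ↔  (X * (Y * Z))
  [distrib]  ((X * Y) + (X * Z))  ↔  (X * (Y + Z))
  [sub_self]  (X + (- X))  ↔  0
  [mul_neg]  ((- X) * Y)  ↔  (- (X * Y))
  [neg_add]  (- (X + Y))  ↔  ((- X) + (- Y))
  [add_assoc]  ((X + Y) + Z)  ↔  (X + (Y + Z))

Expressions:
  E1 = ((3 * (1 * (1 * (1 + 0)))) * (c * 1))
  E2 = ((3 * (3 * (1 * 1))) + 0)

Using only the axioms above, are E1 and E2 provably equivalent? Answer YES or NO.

NO

All listed rules preserve value, hence provable equivalence implies equal values everywhere; look for a separating assignment.
c=0 gives E1 ↦ 0, E2 ↦ 9; values differ ⇒ not provably equivalent.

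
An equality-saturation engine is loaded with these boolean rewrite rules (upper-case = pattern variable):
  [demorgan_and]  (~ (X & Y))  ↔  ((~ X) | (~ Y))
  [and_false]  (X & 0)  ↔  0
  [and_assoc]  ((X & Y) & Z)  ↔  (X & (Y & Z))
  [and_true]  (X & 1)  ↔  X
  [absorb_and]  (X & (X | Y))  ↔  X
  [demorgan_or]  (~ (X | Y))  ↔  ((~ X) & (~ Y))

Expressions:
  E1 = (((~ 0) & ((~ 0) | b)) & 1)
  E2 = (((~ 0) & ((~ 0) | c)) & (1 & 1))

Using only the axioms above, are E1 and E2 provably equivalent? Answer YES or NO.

YES

(1) (((~ 0) & ((~ 0) | b)) & 1)  =[and_assoc →]=  ((~ 0) & (((~ 0) | b) & 1))
(2) (((~ 0) | b) & 1)  =[and_true →]=  ((~ 0) | b)    ⊢ ((~ 0) & ((~ 0) | b))
(3) ((~ 0) & ((~ 0) | b))  =[absorb_and →]=  (~ 0)
(4) (~ 0)  =[and_true ←]=  ((~ 0) & 1)
(5) 1  =[and_true ←]=  (1 & 1)    ⊢ ((~ 0) & (1 & 1))
(6) (~ 0)  =[absorb_and ←]=  ((~ 0) & ((~ 0) | c))    ⊢ E2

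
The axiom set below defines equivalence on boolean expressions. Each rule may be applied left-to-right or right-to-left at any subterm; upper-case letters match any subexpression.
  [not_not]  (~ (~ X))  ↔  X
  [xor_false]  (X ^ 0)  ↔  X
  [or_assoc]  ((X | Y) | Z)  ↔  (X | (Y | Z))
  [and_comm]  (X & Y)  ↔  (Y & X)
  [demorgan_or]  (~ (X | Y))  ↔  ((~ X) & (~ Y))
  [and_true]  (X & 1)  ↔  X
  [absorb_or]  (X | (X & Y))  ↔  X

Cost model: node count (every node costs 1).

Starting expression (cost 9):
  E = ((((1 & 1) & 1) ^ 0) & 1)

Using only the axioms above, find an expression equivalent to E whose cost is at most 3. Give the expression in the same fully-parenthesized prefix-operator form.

(1 ^ 0)   [cost 3]

1. [and_true →] ((((1 & 1) & 1) ^ 0) & 1)  →  (((1 & 1) & 1) ^ 0)
2. [and_true →] (1 & 1)  →  1;  E = ((1 & 1) ^ 0)
3. [and_true →] (1 & 1)  →  1;  cost 3 ≤ 3, done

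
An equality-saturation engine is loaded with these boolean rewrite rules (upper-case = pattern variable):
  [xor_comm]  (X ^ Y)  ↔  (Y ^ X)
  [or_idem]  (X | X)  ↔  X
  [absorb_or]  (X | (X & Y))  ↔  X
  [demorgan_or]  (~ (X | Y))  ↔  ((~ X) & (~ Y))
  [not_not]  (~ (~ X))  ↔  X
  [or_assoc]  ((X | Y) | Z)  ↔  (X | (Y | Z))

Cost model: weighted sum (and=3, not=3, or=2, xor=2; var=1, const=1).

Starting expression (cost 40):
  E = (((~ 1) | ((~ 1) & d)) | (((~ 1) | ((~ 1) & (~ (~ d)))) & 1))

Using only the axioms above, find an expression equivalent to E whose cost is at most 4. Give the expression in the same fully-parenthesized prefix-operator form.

step 1: not_not (→) rewrites (~ (~ d)) into d, now (((~ 1) | ((~ 1) & d)) | (((~ 1) | ((~ 1) & d)) & 1))
step 2: absorb_or (→) rewrites (((~ 1) | ((~ 1) & d)) | (((~ 1) | ((~ 1) & d)) & 1)) into ((~ 1) | ((~ 1) & d))
step 3: absorb_or (→) rewrites ((~ 1) | ((~ 1) & d)) into (~ 1), reaching cost 4 (bound 4)

(~ 1)   [cost 4]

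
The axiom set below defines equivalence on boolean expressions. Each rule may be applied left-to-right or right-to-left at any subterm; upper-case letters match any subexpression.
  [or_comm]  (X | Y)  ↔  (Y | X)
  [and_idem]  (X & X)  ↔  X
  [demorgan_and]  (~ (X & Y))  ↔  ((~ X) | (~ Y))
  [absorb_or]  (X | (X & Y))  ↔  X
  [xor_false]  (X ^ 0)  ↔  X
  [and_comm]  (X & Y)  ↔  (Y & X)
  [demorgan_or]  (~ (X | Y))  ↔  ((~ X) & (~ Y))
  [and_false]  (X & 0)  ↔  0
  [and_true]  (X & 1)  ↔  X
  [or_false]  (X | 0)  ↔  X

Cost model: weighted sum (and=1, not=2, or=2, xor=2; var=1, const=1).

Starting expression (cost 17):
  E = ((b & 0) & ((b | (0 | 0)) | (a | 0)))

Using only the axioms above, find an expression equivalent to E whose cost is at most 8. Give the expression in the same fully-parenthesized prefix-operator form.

((b & 0) & (b | a))   [cost 8]

(1) (a | 0)  =[or_false →]=  a    ⊢ ((b & 0) & ((b | (0 | 0)) | a))
(2) (0 | 0)  =[or_false →]=  0    ⊢ ((b & 0) & ((b | 0) | a))
(3) (b | 0)  =[or_false →]=  b    ⊢ cost 8, within 8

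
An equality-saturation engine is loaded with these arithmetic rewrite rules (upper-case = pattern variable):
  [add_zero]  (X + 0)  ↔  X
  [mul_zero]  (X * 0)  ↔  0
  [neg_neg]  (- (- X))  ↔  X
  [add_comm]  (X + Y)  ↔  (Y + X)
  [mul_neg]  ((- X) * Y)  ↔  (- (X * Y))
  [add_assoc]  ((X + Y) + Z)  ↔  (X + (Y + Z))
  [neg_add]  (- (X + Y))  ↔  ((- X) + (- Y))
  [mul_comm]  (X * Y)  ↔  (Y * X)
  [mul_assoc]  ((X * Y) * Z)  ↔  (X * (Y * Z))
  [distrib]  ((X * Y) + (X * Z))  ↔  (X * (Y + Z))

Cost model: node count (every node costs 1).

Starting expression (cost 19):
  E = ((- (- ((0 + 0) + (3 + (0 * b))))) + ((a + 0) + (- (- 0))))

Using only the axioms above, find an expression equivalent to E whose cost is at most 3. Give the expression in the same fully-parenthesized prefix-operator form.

step 1: neg_neg (→) rewrites (- (- ((0 + 0) + (3 + (0 * b))))) into ((0 + 0) + (3 + (0 * b))), now (((0 + 0) + (3 + (0 * b))) + ((a + 0) + (- (- 0))))
step 2: mul_comm (→) rewrites (0 * b) into (b * 0), now (((0 + 0) + (3 + (b * 0))) + ((a + 0) + (- (- 0))))
step 3: mul_zero (→) rewrites (b * 0) into 0, now (((0 + 0) + (3 + 0)) + ((a + 0) + (- (- 0))))
step 4: add_zero (→) rewrites (0 + 0) into 0, now ((0 + (3 + 0)) + ((a + 0) + (- (- 0))))
step 5: add_zero (→) rewrites (a + 0) into a, now ((0 + (3 + 0)) + (a + (- (- 0))))
step 6: add_zero (→) rewrites (3 + 0) into 3, now ((0 + 3) + (a + (- (- 0))))
step 7: neg_neg (→) rewrites (- (- 0)) into 0, now ((0 + 3) + (a + 0))
step 8: add_zero (→) rewrites (a + 0) into a, now ((0 + 3) + a)
step 9: add_comm (→) rewrites (0 + 3) into (3 + 0), now ((3 + 0) + a)
step 10: add_zero (→) rewrites (3 + 0) into 3, reaching cost 3 (bound 3)

(3 + a)   [cost 3]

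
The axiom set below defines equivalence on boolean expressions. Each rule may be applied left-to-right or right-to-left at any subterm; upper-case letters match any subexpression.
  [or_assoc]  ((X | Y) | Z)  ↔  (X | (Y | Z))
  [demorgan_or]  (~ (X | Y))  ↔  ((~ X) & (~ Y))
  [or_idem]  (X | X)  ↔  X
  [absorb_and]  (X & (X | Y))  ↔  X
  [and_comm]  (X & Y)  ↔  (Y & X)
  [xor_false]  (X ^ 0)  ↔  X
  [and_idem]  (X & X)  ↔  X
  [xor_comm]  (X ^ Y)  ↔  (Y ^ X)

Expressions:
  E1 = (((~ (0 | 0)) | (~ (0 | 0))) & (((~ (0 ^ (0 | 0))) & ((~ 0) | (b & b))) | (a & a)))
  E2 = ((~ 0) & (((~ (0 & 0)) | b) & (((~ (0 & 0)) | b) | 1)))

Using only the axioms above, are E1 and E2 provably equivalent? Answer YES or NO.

1. [or_idem →] (0 | 0)  →  0;  E1 = (((~ (0 | 0)) | (~ (0 | 0))) & (((~ (0 ^ 0)) & ((~ 0) | (b & b))) | (a & a)))
2. [or_idem →] ((~ (0 | 0)) | (~ (0 | 0)))  →  (~ (0 | 0));  E1 = ((~ (0 | 0)) & (((~ (0 ^ 0)) & ((~ 0) | (b & b))) | (a & a)))
3. [and_idem →] (b & b)  →  b;  E1 = ((~ (0 | 0)) & (((~ (0 ^ 0)) & ((~ 0) | b)) | (a & a)))
4. [xor_false →] (0 ^ 0)  →  0;  E1 = ((~ (0 | 0)) & (((~ 0) & ((~ 0) | b)) | (a & a)))
5. [or_idem →] (0 | 0)  →  0;  E1 = ((~ 0) & (((~ 0) & ((~ 0) | b)) | (a & a)))
6. [absorb_and →] ((~ 0) & ((~ 0) | b))  →  (~ 0);  E1 = ((~ 0) & ((~ 0) | (a & a)))
7. [and_idem →] (a & a)  →  a;  E1 = ((~ 0) & ((~ 0) | a))
8. [absorb_and →] ((~ 0) & ((~ 0) | a))  →  (~ 0)
9. [absorb_and ←] (~ 0)  →  ((~ 0) & ((~ 0) | b))
10. [and_idem ←] 0  →  (0 & 0);  E1 = ((~ 0) & ((~ (0 & 0)) | b))
11. [absorb_and ←] ((~ (0 & 0)) | b)  →  (((~ (0 & 0)) | b) & (((~ (0 & 0)) | b) | 1));  this is E2

YES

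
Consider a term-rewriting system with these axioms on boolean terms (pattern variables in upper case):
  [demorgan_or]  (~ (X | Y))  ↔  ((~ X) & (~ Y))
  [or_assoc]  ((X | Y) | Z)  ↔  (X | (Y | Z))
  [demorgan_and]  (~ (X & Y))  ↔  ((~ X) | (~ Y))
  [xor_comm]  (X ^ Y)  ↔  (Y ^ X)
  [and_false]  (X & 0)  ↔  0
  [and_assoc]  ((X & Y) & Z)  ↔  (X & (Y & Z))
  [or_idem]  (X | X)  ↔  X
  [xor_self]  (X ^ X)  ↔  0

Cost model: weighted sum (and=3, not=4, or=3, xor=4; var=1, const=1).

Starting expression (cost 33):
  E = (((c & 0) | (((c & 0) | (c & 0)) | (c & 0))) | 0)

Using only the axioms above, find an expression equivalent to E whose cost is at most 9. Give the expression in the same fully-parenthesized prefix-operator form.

((c & 0) | 0)   [cost 9]

1. [or_idem →] ((c & 0) | (c & 0))  →  (c & 0);  E = (((c & 0) | ((c & 0) | (c & 0))) | 0)
2. [or_idem →] ((c & 0) | (c & 0))  →  (c & 0);  E = (((c & 0) | (c & 0)) | 0)
3. [or_idem →] ((c & 0) | (c & 0))  →  (c & 0);  cost 9 ≤ 9, done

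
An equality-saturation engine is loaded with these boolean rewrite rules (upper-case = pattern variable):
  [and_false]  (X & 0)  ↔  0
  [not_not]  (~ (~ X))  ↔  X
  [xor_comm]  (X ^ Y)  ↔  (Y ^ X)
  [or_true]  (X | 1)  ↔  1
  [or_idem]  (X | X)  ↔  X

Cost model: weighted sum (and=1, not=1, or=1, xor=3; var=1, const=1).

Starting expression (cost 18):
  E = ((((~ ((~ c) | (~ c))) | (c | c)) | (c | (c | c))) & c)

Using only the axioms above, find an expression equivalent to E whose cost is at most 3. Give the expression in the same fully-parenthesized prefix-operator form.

step 1: or_idem (→) rewrites ((~ c) | (~ c)) into (~ c), now ((((~ (~ c)) | (c | c)) | (c | (c | c))) & c)
step 2: not_not (→) rewrites (~ (~ c)) into c, now (((c | (c | c)) | (c | (c | c))) & c)
step 3: or_idem (→) rewrites ((c | (c | c)) | (c | (c | c))) into (c | (c | c)), now ((c | (c | c)) & c)
step 4: or_idem (→) rewrites (c | c) into c, now ((c | c) & c)
step 5: or_idem (→) rewrites (c | c) into c, reaching cost 3 (bound 3)

(c & c)   [cost 3]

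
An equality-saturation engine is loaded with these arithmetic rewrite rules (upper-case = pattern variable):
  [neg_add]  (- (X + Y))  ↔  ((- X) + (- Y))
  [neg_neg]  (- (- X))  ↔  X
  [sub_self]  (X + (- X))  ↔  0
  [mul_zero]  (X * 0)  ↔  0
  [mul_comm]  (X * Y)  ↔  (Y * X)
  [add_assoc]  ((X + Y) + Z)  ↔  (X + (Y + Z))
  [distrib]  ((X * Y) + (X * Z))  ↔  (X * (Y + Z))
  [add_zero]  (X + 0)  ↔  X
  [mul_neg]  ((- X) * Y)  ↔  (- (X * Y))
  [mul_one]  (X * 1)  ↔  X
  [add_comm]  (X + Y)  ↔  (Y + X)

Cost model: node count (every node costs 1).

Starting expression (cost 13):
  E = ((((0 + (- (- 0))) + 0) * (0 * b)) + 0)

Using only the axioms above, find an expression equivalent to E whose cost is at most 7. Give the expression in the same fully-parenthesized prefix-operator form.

1. [add_zero →] ((0 + (- (- 0))) + 0)  →  (0 + (- (- 0)));  E = (((0 + (- (- 0))) * (0 * b)) + 0)
2. [add_zero →] (((0 + (- (- 0))) * (0 * b)) + 0)  →  ((0 + (- (- 0))) * (0 * b))
3. [neg_neg →] (- (- 0))  →  0;  cost 7 ≤ 7, done

((0 + 0) * (0 * b))   [cost 7]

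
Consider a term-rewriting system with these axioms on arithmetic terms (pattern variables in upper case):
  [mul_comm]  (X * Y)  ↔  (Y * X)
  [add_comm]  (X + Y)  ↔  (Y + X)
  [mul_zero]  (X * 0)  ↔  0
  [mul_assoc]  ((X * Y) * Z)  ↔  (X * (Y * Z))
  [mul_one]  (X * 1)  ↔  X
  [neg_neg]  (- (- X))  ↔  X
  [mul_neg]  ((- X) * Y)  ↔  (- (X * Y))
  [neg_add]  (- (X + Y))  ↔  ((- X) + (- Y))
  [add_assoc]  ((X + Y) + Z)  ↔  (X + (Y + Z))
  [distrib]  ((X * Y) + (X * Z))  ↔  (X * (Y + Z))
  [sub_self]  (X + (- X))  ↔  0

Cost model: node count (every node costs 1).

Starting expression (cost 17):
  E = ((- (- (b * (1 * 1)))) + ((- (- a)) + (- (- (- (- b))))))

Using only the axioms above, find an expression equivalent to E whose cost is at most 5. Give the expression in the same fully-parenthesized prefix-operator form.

(b + (a + b))   [cost 5]

(1) (- (- (- (- b))))  =[neg_neg →]=  (- (- b))    ⊢ ((- (- (b * (1 * 1)))) + ((- (- a)) + (- (- b))))
(2) (1 * 1)  =[mul_one →]=  1    ⊢ ((- (- (b * 1))) + ((- (- a)) + (- (- b))))
(3) ((- (- a)) + (- (- b)))  =[add_comm →]=  ((- (- b)) + (- (- a)))    ⊢ ((- (- (b * 1))) + ((- (- b)) + (- (- a))))
(4) (b * 1)  =[mul_one →]=  b    ⊢ ((- (- b)) + ((- (- b)) + (- (- a))))
(5) (- (- b))  =[neg_neg →]=  b    ⊢ ((- (- b)) + (b + (- (- a))))
(6) (b + (- (- a)))  =[add_comm →]=  ((- (- a)) + b)    ⊢ ((- (- b)) + ((- (- a)) + b))
(7) (- (- b))  =[neg_neg →]=  b    ⊢ (b + ((- (- a)) + b))
(8) (- (- a))  =[neg_neg →]=  a    ⊢ cost 5, within 5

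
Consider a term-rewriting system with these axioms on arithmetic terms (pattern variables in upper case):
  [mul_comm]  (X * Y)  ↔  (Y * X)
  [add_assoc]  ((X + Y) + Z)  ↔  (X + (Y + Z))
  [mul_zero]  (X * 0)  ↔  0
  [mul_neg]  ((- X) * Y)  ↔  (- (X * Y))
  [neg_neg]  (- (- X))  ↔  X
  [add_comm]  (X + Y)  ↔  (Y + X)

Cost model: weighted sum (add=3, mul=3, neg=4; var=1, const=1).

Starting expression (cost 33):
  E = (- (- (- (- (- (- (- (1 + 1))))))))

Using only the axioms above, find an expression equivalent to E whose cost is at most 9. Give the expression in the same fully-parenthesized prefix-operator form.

(- (1 + 1))   [cost 9]

1. [neg_neg →] (- (- (- (- (- (1 + 1))))))  →  (- (- (- (1 + 1))));  E = (- (- (- (- (- (1 + 1))))))
2. [neg_neg →] (- (- (- (1 + 1))))  →  (- (1 + 1));  E = (- (- (- (1 + 1))))
3. [neg_neg →] (- (- (- (1 + 1))))  →  (- (1 + 1));  cost 9 ≤ 9, done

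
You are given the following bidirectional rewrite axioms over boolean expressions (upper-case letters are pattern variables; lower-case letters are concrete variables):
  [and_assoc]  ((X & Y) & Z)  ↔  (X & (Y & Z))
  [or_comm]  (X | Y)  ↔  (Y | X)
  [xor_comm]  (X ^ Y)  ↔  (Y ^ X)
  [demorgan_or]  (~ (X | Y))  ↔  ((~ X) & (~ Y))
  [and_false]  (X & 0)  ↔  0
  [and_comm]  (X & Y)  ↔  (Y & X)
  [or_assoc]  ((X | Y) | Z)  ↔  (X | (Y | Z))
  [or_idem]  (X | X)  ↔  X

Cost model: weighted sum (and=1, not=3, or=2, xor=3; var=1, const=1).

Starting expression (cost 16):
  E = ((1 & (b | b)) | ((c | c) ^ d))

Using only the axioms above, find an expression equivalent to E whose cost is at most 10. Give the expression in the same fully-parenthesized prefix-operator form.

1. [xor_comm →] ((c | c) ^ d)  →  (d ^ (c | c));  E = ((1 & (b | b)) | (d ^ (c | c)))
2. [or_idem →] (b | b)  →  b;  E = ((1 & b) | (d ^ (c | c)))
3. [or_idem →] (c | c)  →  c;  cost 10 ≤ 10, done

((1 & b) | (d ^ c))   [cost 10]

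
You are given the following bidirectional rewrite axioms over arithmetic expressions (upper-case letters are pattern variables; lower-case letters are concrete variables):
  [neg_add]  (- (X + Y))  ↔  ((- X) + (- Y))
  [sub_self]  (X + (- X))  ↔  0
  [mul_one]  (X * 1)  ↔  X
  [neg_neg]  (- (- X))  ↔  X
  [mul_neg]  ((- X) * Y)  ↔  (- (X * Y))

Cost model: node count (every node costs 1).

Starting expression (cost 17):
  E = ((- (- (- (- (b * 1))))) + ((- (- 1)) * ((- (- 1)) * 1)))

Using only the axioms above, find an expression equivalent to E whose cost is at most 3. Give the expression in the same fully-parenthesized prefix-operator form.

(b + 1)   [cost 3]

1. [mul_one →] (b * 1)  →  b;  E = ((- (- (- (- b)))) + ((- (- 1)) * ((- (- 1)) * 1)))
2. [neg_neg →] (- (- 1))  →  1;  E = ((- (- (- (- b)))) + ((- (- 1)) * (1 * 1)))
3. [mul_one →] (1 * 1)  →  1;  E = ((- (- (- (- b)))) + ((- (- 1)) * 1))
4. [neg_neg →] (- (- (- (- b))))  →  (- (- b));  E = ((- (- b)) + ((- (- 1)) * 1))
5. [mul_one →] ((- (- 1)) * 1)  →  (- (- 1));  E = ((- (- b)) + (- (- 1)))
6. [neg_neg →] (- (- 1))  →  1;  E = ((- (- b)) + 1)
7. [neg_neg →] (- (- b))  →  b;  cost 3 ≤ 3, done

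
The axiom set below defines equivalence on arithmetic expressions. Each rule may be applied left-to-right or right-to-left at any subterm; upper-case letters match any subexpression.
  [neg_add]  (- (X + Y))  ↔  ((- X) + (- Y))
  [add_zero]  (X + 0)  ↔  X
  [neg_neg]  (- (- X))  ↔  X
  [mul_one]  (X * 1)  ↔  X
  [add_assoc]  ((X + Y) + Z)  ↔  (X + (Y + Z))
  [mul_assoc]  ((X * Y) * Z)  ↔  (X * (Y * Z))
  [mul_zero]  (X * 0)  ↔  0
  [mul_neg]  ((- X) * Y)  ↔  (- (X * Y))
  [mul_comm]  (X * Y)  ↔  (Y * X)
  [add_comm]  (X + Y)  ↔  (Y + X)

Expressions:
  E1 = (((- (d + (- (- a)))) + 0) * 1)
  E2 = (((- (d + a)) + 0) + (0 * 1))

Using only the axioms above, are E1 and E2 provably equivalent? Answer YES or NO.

YES

(1) (((- (d + (- (- a)))) + 0) * 1)  =[mul_one →]=  ((- (d + (- (- a)))) + 0)
(2) (- (- a))  =[neg_neg →]=  a    ⊢ ((- (d + a)) + 0)
(3) (- (d + a))  =[add_zero ←]=  ((- (d + a)) + 0)    ⊢ (((- (d + a)) + 0) + 0)
(4) 0  =[mul_one ←]=  (0 * 1)    ⊢ E2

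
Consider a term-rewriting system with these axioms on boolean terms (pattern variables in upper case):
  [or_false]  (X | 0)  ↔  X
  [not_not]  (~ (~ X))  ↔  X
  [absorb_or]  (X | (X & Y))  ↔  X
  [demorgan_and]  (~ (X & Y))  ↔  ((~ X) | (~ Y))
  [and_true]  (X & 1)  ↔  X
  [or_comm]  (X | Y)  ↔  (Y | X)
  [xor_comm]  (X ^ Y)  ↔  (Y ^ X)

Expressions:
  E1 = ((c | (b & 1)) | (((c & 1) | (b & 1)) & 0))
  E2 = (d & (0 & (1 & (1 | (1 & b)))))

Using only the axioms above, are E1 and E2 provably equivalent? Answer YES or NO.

All listed rules preserve value, hence provable equivalence implies equal values everywhere; look for a separating assignment.
b=0, c=1, d=0 gives E1 ↦ 1, E2 ↦ 0; values differ ⇒ not provably equivalent.

NO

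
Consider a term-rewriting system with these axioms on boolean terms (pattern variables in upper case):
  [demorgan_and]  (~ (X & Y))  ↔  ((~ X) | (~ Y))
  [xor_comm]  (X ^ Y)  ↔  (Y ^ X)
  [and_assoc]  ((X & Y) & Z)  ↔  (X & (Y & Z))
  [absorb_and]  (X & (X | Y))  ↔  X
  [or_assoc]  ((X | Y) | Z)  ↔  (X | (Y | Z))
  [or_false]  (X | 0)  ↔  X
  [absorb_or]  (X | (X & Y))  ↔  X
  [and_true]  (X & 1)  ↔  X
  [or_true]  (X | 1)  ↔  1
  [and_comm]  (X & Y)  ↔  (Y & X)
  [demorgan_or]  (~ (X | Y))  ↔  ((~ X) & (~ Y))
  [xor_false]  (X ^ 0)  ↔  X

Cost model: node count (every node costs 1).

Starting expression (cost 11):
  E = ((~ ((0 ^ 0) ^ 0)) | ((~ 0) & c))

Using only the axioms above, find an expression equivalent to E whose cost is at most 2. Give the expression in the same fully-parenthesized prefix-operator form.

(~ 0)   [cost 2]

step 1: xor_false (→) rewrites (0 ^ 0) into 0, now ((~ (0 ^ 0)) | ((~ 0) & c))
step 2: xor_false (→) rewrites (0 ^ 0) into 0, now ((~ 0) | ((~ 0) & c))
step 3: absorb_or (→) rewrites ((~ 0) | ((~ 0) & c)) into (~ 0), reaching cost 2 (bound 2)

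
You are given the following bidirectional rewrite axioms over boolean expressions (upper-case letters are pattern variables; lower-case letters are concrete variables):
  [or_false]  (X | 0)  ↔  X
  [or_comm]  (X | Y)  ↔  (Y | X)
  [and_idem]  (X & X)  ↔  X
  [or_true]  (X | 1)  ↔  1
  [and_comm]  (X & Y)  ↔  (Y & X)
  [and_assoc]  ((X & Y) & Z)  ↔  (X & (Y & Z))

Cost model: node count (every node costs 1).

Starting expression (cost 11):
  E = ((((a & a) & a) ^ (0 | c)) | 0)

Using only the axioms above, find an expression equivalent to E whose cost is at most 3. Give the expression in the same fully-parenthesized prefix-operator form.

(a ^ c)   [cost 3]

1. [and_idem →] (a & a)  →  a;  E = (((a & a) ^ (0 | c)) | 0)
2. [or_false →] (((a & a) ^ (0 | c)) | 0)  →  ((a & a) ^ (0 | c))
3. [or_comm →] (0 | c)  →  (c | 0);  E = ((a & a) ^ (c | 0))
4. [or_false →] (c | 0)  →  c;  E = ((a & a) ^ c)
5. [and_idem →] (a & a)  →  a;  cost 3 ≤ 3, done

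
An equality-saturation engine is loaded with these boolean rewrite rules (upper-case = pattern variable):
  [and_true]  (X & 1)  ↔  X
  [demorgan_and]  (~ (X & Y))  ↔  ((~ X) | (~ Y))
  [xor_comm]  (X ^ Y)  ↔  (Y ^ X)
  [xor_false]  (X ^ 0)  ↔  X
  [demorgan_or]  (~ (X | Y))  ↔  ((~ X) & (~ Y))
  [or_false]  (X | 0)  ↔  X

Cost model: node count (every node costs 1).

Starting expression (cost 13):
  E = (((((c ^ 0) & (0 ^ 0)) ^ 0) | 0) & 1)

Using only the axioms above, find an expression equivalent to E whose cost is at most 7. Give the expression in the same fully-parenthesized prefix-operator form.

((c ^ 0) & (0 ^ 0))   [cost 7]

step 1: or_false (→) rewrites ((((c ^ 0) & (0 ^ 0)) ^ 0) | 0) into (((c ^ 0) & (0 ^ 0)) ^ 0), now ((((c ^ 0) & (0 ^ 0)) ^ 0) & 1)
step 2: and_true (→) rewrites ((((c ^ 0) & (0 ^ 0)) ^ 0) & 1) into (((c ^ 0) & (0 ^ 0)) ^ 0)
step 3: xor_false (→) rewrites (((c ^ 0) & (0 ^ 0)) ^ 0) into ((c ^ 0) & (0 ^ 0)), reaching cost 7 (bound 7)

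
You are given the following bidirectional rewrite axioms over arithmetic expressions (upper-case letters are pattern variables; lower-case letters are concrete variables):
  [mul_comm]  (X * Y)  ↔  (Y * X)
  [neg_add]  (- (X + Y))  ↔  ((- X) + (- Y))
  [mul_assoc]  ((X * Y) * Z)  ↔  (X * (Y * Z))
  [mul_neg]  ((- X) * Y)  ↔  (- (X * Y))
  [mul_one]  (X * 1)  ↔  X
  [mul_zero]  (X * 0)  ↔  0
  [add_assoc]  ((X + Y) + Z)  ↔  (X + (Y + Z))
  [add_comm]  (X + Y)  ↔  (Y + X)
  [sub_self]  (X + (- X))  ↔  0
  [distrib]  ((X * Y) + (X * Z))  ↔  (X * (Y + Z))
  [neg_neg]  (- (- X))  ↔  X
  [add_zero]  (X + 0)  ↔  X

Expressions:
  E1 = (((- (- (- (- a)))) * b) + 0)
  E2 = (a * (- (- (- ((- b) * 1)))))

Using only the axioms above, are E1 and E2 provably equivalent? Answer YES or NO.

(1) (- (- (- a)))  =[neg_neg →]=  (- a)    ⊢ (((- (- a)) * b) + 0)
(2) (- (- a))  =[neg_neg →]=  a    ⊢ ((a * b) + 0)
(3) ((a * b) + 0)  =[add_zero →]=  (a * b)
(4) b  =[neg_neg ←]=  (- (- b))    ⊢ (a * (- (- b)))
(5) (- b)  =[mul_one ←]=  ((- b) * 1)    ⊢ (a * (- ((- b) * 1)))
(6) (- ((- b) * 1))  =[neg_neg ←]=  (- (- (- ((- b) * 1))))    ⊢ E2

YES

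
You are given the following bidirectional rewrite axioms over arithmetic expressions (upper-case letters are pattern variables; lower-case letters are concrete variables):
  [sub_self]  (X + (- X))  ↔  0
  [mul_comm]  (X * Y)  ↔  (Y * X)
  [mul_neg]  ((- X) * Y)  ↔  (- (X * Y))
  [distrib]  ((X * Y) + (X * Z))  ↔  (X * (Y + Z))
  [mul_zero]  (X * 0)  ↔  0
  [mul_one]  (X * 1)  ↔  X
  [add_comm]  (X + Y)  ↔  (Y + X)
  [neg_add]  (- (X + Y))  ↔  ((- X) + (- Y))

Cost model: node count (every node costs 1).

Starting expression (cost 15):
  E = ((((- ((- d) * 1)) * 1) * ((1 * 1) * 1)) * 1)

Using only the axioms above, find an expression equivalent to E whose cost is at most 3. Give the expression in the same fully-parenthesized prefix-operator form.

(- (- d))   [cost 3]

1. [mul_one →] ((((- ((- d) * 1)) * 1) * ((1 * 1) * 1)) * 1)  →  (((- ((- d) * 1)) * 1) * ((1 * 1) * 1))
2. [mul_one →] ((1 * 1) * 1)  →  (1 * 1);  E = (((- ((- d) * 1)) * 1) * (1 * 1))
3. [mul_one →] (1 * 1)  →  1;  E = (((- ((- d) * 1)) * 1) * 1)
4. [mul_one →] ((- ((- d) * 1)) * 1)  →  (- ((- d) * 1));  E = ((- ((- d) * 1)) * 1)
5. [mul_one →] ((- d) * 1)  →  (- d);  E = ((- (- d)) * 1)
6. [mul_one →] ((- (- d)) * 1)  →  (- (- d));  cost 3 ≤ 3, done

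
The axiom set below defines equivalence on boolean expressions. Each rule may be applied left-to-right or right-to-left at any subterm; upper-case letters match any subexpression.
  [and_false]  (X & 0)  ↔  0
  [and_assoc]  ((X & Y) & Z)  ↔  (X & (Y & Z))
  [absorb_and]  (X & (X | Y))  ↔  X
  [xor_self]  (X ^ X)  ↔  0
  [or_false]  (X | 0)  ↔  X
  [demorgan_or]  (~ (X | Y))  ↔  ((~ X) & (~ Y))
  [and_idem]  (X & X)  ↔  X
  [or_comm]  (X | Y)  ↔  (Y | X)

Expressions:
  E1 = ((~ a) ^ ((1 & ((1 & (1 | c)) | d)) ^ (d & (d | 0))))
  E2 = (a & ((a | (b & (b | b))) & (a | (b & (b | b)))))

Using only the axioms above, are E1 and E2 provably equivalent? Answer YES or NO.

Every axiom is a valid identity, so a rewrite proof would force E1 and E2 to agree under every assignment.
At a=0, b=0, c=0, d=1: E1 = 1 but E2 = 0; they differ, so no derivation exists.

NO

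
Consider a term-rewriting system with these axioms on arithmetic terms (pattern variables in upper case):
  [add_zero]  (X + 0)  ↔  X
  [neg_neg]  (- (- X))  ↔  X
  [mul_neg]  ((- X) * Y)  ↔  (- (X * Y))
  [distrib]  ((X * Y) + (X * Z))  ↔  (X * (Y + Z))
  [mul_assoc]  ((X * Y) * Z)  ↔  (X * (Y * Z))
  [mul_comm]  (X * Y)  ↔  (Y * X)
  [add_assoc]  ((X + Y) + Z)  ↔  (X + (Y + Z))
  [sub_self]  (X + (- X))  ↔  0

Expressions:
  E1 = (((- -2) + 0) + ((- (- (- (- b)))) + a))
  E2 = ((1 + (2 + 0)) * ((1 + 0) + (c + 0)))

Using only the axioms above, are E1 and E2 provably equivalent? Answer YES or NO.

All listed rules preserve value, hence provable equivalence implies equal values everywhere; look for a separating assignment.
a=0, b=0, c=0 gives E1 ↦ 2, E2 ↦ 3; values differ ⇒ not provably equivalent.

NO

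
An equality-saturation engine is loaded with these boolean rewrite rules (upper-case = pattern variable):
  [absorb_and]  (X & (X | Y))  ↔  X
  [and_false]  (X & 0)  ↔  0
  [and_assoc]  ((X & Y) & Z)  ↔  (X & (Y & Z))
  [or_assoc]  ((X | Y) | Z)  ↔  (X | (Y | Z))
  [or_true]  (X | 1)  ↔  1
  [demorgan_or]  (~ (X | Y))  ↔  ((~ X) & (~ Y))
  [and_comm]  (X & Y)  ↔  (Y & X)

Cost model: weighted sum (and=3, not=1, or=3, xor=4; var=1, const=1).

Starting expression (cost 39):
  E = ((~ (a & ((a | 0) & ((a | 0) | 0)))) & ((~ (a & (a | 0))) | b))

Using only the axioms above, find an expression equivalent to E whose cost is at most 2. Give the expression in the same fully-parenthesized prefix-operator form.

(1) ((a | 0) & ((a | 0) | 0))  =[absorb_and →]=  (a | 0)    ⊢ ((~ (a & (a | 0))) & ((~ (a & (a | 0))) | b))
(2) ((~ (a & (a | 0))) & ((~ (a & (a | 0))) | b))  =[absorb_and →]=  (~ (a & (a | 0)))
(3) (a & (a | 0))  =[absorb_and →]=  a    ⊢ cost 2, within 2

(~ a)   [cost 2]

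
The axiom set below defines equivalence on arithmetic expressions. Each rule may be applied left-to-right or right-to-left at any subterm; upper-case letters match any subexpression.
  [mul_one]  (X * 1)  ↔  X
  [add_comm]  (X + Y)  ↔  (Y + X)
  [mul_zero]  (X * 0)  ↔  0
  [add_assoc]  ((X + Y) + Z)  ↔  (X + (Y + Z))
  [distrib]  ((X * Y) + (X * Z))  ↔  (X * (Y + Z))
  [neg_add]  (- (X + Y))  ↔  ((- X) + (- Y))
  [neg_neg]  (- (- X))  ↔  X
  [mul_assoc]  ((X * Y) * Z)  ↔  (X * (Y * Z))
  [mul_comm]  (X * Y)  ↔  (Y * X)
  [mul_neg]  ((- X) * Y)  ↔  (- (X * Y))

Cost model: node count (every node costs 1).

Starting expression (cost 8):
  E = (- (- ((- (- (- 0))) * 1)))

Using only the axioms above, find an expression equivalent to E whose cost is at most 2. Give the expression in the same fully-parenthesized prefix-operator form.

(- 0)   [cost 2]

step 1: neg_neg (→) rewrites (- (- ((- (- (- 0))) * 1))) into ((- (- (- 0))) * 1)
step 2: neg_neg (→) rewrites (- (- 0)) into 0, now ((- 0) * 1)
step 3: mul_one (→) rewrites ((- 0) * 1) into (- 0), reaching cost 2 (bound 2)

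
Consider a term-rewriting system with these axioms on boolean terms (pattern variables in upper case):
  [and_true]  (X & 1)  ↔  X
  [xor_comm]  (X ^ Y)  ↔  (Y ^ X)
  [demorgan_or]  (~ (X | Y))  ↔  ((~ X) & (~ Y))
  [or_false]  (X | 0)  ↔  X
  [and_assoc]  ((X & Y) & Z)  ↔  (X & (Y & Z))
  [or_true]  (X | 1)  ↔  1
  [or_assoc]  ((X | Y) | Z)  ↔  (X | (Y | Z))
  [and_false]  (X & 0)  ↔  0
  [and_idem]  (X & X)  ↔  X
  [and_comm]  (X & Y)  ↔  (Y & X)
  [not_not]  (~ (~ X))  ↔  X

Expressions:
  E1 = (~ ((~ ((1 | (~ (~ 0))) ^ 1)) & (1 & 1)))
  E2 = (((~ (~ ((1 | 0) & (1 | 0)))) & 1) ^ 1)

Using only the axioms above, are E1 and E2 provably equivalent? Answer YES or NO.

step 1: not_not (→) rewrites (~ (~ 0)) into 0, now (~ ((~ ((1 | 0) ^ 1)) & (1 & 1)))
step 2: and_idem (→) rewrites (1 & 1) into 1, now (~ ((~ ((1 | 0) ^ 1)) & 1))
step 3: and_true (→) rewrites ((~ ((1 | 0) ^ 1)) & 1) into (~ ((1 | 0) ^ 1)), now (~ (~ ((1 | 0) ^ 1)))
step 4: not_not (→) rewrites (~ (~ ((1 | 0) ^ 1))) into ((1 | 0) ^ 1)
step 5: and_true (←) rewrites (1 | 0) into ((1 | 0) & 1), now (((1 | 0) & 1) ^ 1)
step 6: not_not (←) rewrites (1 | 0) into (~ (~ (1 | 0))), now (((~ (~ (1 | 0))) & 1) ^ 1)
step 7: and_idem (←) rewrites (1 | 0) into ((1 | 0) & (1 | 0)), which is E2

YES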